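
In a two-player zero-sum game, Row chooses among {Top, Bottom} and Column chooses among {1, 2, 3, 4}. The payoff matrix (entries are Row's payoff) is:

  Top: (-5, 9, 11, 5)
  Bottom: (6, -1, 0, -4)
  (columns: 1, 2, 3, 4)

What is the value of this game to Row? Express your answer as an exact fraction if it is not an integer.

1/2

Row minima: Top → -5, Bottom → -4; maximin = -4.
Column maxima: 1 → 6, 2 → 9, 3 → 11, 4 → 5; minimax = 5.
-4 ≠ 5, so there is no saddle point; optimal play is mixed.
2 is strictly dominated by 4 (it gives Row strictly more in every row), so Column never plays it.
3 is strictly dominated by 4 (it gives Row strictly more in every row), so Column never plays it.
On the remaining 2×2 (Top, Bottom vs 1, 4):
Let Row play Top with probability p. Expected payoff against 1: (-5)p + 6(1−p) = −11p + 6; against 4: 5p + (-4)(1−p) = 9p − 4.
Setting these equal: −11p + 6 = 9p − 4 ⇒ −20p = -10 ⇒ p = 1/2, and the value is (-11)·(1/2) + 6 = 1/2.
For Column: with q = P(1), equating Top's and Bottom's payoffs gives −10q + 5 = 10q − 4 ⇒ q = 9/20.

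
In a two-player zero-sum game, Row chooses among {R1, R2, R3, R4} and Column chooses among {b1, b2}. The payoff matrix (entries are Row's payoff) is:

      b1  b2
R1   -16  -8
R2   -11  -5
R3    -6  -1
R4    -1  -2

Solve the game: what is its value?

-11/6

Row minima: R1 → -16, R2 → -11, R3 → -6, R4 → -2; maximin = -2.
Column maxima: b1 → -1, b2 → -1; minimax = -1.
-2 ≠ -1, so there is no saddle point; optimal play is mixed.
R1 is strictly dominated by R2, so Row never plays it.
R2 is strictly dominated by R3, so Row never plays it.
On the remaining 2×2 (R3, R4 vs b1, b2):
Let Row play R3 with probability p. Expected payoff against b1: (-6)p + (-1)(1−p) = −5p − 1; against b2: (-1)p + (-2)(1−p) = p − 2.
Setting these equal: −5p − 1 = p − 2 ⇒ −6p = -1 ⇒ p = 1/6, and the value is (-5)·(1/6) − 1 = -11/6.
For Column: with q = P(b1), equating R3's and R4's payoffs gives −5q − 1 = q − 2 ⇒ q = 1/6.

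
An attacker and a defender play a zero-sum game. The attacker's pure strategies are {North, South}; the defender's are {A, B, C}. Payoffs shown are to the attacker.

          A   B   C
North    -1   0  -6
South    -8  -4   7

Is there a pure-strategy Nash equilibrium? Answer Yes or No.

Row minima: North → -6, South → -8; maximin = -6.
Column maxima: A → -1, B → 0, C → 7; minimax = -1.
-6 ≠ -1, so no pure-strategy equilibrium exists.

No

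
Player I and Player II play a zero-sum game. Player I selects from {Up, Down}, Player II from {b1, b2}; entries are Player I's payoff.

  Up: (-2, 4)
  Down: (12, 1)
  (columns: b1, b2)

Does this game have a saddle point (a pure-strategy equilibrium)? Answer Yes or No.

No

Row minima: Up → -2, Down → 1; maximin = 1.
Column maxima: b1 → 12, b2 → 4; minimax = 4.
1 ≠ 4, so no pure-strategy equilibrium exists.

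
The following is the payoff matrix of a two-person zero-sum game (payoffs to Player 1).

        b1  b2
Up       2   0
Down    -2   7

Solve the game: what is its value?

Row minima: Up → 0, Down → -2; maximin = 0.
Column maxima: b1 → 2, b2 → 7; minimax = 2.
0 ≠ 2, so there is no saddle point; optimal play is mixed.
Let Player 1 play Up with probability p. Expected payoff against b1: 2p + (-2)(1−p) = 4p − 2; against b2: 0p + 7(1−p) = −7p + 7.
Setting these equal: 4p − 2 = −7p + 7 ⇒ 11p = 9 ⇒ p = 9/11, and the value is (4)·(9/11) − 2 = 14/11.
For Player 2: with q = P(b1), equating Up's and Down's payoffs gives 2q = −9q + 7 ⇒ q = 7/11.

14/11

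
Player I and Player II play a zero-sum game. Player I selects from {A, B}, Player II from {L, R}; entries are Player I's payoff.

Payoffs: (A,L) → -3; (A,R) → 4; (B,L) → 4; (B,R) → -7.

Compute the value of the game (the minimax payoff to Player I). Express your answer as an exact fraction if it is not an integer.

Row minima: A → -3, B → -7; maximin = -3.
Column maxima: L → 4, R → 4; minimax = 4.
-3 ≠ 4, so there is no saddle point; optimal play is mixed.
Let Player I play A with probability p. Expected payoff against L: (-3)p + 4(1−p) = −7p + 4; against R: 4p + (-7)(1−p) = 11p − 7.
Setting these equal: −7p + 4 = 11p − 7 ⇒ −18p = -11 ⇒ p = 11/18, and the value is (-7)·(11/18) + 4 = -5/18.
For Player II: with q = P(L), equating A's and B's payoffs gives −7q + 4 = 11q − 7 ⇒ q = 11/18.

-5/18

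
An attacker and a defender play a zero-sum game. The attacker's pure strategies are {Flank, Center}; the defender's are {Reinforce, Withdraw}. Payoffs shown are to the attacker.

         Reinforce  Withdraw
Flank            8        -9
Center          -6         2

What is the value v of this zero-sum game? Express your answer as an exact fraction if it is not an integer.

Row minima: Flank → -9, Center → -6; maximin = -6.
Column maxima: Reinforce → 8, Withdraw → 2; minimax = 2.
-6 ≠ 2, so there is no saddle point; optimal play is mixed.
Let the attacker play Flank with probability p. Expected payoff against Reinforce: 8p + (-6)(1−p) = 14p − 6; against Withdraw: (-9)p + 2(1−p) = −11p + 2.
Setting these equal: 14p − 6 = −11p + 2 ⇒ 25p = 8 ⇒ p = 8/25, and the value is (14)·(8/25) − 6 = -38/25.
For the defender: with q = P(Reinforce), equating Flank's and Center's payoffs gives 17q − 9 = −8q + 2 ⇒ q = 11/25.

-38/25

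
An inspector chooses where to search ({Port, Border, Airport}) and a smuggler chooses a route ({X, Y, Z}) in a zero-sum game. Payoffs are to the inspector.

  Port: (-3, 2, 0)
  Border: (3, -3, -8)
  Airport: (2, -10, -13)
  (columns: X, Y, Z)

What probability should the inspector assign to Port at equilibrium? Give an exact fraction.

Row minima: Port → -3, Border → -8, Airport → -13; maximin = -3.
Column maxima: X → 3, Y → 2, Z → 0; minimax = 0.
-3 ≠ 0, so there is no saddle point; optimal play is mixed.
Airport is strictly dominated by Border, so the inspector never plays it.
Y is strictly dominated by Z (it gives the inspector strictly more in every row), so the smuggler never plays it.
On the remaining 2×2 (Port, Border vs X, Z):
Let the inspector play Port with probability p. Expected payoff against X: (-3)p + 3(1−p) = −6p + 3; against Z: 0p + (-8)(1−p) = 8p − 8.
Setting these equal: −6p + 3 = 8p − 8 ⇒ −14p = -11 ⇒ p = 11/14, and the value is (-6)·(11/14) + 3 = -12/7.
For the smuggler: with q = P(X), equating Port's and Border's payoffs gives −3q = 11q − 8 ⇒ q = 4/7.

11/14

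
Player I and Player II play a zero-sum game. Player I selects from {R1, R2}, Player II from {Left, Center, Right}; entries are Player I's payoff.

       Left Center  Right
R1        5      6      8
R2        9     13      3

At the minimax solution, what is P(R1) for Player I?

2/3

Row minima: R1 → 5, R2 → 3; maximin = 5.
Column maxima: Left → 9, Center → 13, Right → 8; minimax = 8.
5 ≠ 8, so there is no saddle point; optimal play is mixed.
Center is strictly dominated by Left (it gives Player I strictly more in every row), so Player II never plays it.
On the remaining 2×2 (R1, R2 vs Left, Right):
Let Player I play R1 with probability p. Expected payoff against Left: 5p + 9(1−p) = −4p + 9; against Right: 8p + 3(1−p) = 5p + 3.
Setting these equal: −4p + 9 = 5p + 3 ⇒ −9p = -6 ⇒ p = 2/3, and the value is (-4)·(2/3) + 9 = 19/3.
For Player II: with q = P(Left), equating R1's and R2's payoffs gives −3q + 8 = 6q + 3 ⇒ q = 5/9.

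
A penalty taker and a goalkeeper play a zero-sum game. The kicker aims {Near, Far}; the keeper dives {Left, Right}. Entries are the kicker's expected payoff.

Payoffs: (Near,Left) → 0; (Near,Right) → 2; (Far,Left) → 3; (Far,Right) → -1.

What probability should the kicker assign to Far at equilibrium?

Row minima: Near → 0, Far → -1; maximin = 0.
Column maxima: Left → 3, Right → 2; minimax = 2.
0 ≠ 2, so there is no saddle point; optimal play is mixed.
Let the kicker play Near with probability p. Expected payoff against Left: 0p + 3(1−p) = −3p + 3; against Right: 2p + (-1)(1−p) = 3p − 1.
Setting these equal: −3p + 3 = 3p − 1 ⇒ −6p = -4 ⇒ p = 2/3, and the value is (-3)·(2/3) + 3 = 1.
For the keeper: with q = P(Left), equating Near's and Far's payoffs gives −2q + 2 = 4q − 1 ⇒ q = 1/2.

1/3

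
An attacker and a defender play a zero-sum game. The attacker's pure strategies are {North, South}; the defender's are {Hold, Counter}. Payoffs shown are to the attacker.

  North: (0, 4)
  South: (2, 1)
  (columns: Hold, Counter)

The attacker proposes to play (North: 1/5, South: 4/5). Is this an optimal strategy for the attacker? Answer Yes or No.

Against Hold this mix gives (1/5)·0 + (4/5)·2 = 8/5.
Against Counter this mix gives (1/5)·4 + (4/5)·1 = 8/5.
All of the defender's active replies (Hold, Counter) yield 8/5, and no column does worse for the attacker. The mix makes the defender indifferent and guarantees 8/5, so it is optimal.

Yes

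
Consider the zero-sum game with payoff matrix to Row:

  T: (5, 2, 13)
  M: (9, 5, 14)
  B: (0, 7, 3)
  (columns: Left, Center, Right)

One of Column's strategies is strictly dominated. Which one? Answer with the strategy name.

Right

Left holds Row's payoff strictly below Right in every row: 5 < 13, 9 < 14, 0 < 3.
So Right is strictly dominated for Column.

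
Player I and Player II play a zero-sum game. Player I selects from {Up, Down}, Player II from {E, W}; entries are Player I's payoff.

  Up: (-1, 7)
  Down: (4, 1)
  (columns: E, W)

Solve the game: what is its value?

29/11

Row minima: Up → -1, Down → 1; maximin = 1.
Column maxima: E → 4, W → 7; minimax = 4.
1 ≠ 4, so there is no saddle point; optimal play is mixed.
Let Player I play Up with probability p. Expected payoff against E: (-1)p + 4(1−p) = −5p + 4; against W: 7p + 1(1−p) = 6p + 1.
Setting these equal: −5p + 4 = 6p + 1 ⇒ −11p = -3 ⇒ p = 3/11, and the value is (-5)·(3/11) + 4 = 29/11.
For Player II: with q = P(E), equating Up's and Down's payoffs gives −8q + 7 = 3q + 1 ⇒ q = 6/11.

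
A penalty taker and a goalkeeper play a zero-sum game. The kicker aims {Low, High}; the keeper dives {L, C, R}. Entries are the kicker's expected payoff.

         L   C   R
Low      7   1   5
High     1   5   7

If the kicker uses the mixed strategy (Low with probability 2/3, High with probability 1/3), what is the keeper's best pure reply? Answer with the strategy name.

If the keeper plays L, the kicker's expected payoff is (2/3)·7 + (1/3)·1 = 5.
If the keeper plays C, the kicker's expected payoff is (2/3)·1 + (1/3)·5 = 7/3.
If the keeper plays R, the kicker's expected payoff is (2/3)·5 + (1/3)·7 = 17/3.
The keeper minimizes the kicker's payoff; the smallest is 7/3, so the best response is C.

C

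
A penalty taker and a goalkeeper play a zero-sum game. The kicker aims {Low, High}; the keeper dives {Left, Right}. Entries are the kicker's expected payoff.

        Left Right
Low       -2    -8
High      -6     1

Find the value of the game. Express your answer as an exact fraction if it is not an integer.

Row minima: Low → -8, High → -6; maximin = -6.
Column maxima: Left → -2, Right → 1; minimax = -2.
-6 ≠ -2, so there is no saddle point; optimal play is mixed.
Let the kicker play Low with probability p. Expected payoff against Left: (-2)p + (-6)(1−p) = 4p − 6; against Right: (-8)p + 1(1−p) = −9p + 1.
Setting these equal: 4p − 6 = −9p + 1 ⇒ 13p = 7 ⇒ p = 7/13, and the value is (4)·(7/13) − 6 = -50/13.
For the keeper: with q = P(Left), equating Low's and High's payoffs gives 6q − 8 = −7q + 1 ⇒ q = 9/13.

-50/13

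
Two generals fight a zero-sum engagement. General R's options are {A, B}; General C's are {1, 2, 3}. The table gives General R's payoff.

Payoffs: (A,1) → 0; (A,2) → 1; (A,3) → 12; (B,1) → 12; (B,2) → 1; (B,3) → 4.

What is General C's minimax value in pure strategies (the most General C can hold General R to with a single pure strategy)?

1

Column maxima: 1 → 12, 2 → 1, 3 → 12.
The smallest of these is 1.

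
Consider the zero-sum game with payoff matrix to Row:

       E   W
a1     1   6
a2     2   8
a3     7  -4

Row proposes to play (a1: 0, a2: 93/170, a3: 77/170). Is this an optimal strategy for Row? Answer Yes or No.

No

Against E this mix gives (93/170)·2 + (77/170)·7 = 145/34.
Against W this mix gives (93/170)·8 + (77/170)·(-4) = 218/85.
Column will play W, holding Row to 218/85. Shifting weight toward the row that does better against W would raise this floor (the equalizing mix achieves 64/17 against both W and E), so the proposed strategy is not optimal.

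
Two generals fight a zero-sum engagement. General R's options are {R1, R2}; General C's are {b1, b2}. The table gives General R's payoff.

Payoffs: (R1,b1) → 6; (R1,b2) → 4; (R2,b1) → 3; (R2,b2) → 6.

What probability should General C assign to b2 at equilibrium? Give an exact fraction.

Row minima: R1 → 4, R2 → 3; maximin = 4.
Column maxima: b1 → 6, b2 → 6; minimax = 6.
4 ≠ 6, so there is no saddle point; optimal play is mixed.
Let General R play R1 with probability p. Expected payoff against b1: 6p + 3(1−p) = 3p + 3; against b2: 4p + 6(1−p) = −2p + 6.
Setting these equal: 3p + 3 = −2p + 6 ⇒ 5p = 3 ⇒ p = 3/5, and the value is (3)·(3/5) + 3 = 24/5.
For General C: with q = P(b1), equating R1's and R2's payoffs gives 2q + 4 = −3q + 6 ⇒ q = 2/5.

3/5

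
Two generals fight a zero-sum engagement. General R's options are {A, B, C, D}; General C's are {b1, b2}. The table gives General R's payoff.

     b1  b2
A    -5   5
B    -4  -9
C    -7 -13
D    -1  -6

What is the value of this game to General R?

Row minima: A → -5, B → -9, C → -13, D → -6; maximin = -5.
Column maxima: b1 → -1, b2 → 5; minimax = -1.
-5 ≠ -1, so there is no saddle point; optimal play is mixed.
B is strictly dominated by D, so General R never plays it.
C is strictly dominated by A, so General R never plays it.
On the remaining 2×2 (A, D vs b1, b2):
Let General R play A with probability p. Expected payoff against b1: (-5)p + (-1)(1−p) = −4p − 1; against b2: 5p + (-6)(1−p) = 11p − 6.
Setting these equal: −4p − 1 = 11p − 6 ⇒ −15p = -5 ⇒ p = 1/3, and the value is (-4)·(1/3) − 1 = -7/3.
For General C: with q = P(b1), equating A's and D's payoffs gives −10q + 5 = 5q − 6 ⇒ q = 11/15.

-7/3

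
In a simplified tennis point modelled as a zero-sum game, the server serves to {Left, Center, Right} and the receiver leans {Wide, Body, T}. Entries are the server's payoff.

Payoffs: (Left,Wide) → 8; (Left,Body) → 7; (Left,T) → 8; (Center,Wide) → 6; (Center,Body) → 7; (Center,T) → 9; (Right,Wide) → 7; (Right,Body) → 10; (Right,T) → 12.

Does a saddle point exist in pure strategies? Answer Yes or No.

No

Row minima: Left → 7, Center → 6, Right → 7; maximin = 7.
Column maxima: Wide → 8, Body → 10, T → 12; minimax = 8.
7 ≠ 8, so no pure-strategy equilibrium exists.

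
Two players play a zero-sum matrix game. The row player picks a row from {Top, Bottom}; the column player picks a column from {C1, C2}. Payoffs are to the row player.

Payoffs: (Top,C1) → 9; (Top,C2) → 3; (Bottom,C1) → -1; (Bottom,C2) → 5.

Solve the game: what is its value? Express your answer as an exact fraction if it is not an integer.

4

Row minima: Top → 3, Bottom → -1; maximin = 3.
Column maxima: C1 → 9, C2 → 5; minimax = 5.
3 ≠ 5, so there is no saddle point; optimal play is mixed.
Let the row player play Top with probability p. Expected payoff against C1: 9p + (-1)(1−p) = 10p − 1; against C2: 3p + 5(1−p) = −2p + 5.
Setting these equal: 10p − 1 = −2p + 5 ⇒ 12p = 6 ⇒ p = 1/2, and the value is (10)·(1/2) − 1 = 4.
For the column player: with q = P(C1), equating Top's and Bottom's payoffs gives 6q + 3 = −6q + 5 ⇒ q = 1/6.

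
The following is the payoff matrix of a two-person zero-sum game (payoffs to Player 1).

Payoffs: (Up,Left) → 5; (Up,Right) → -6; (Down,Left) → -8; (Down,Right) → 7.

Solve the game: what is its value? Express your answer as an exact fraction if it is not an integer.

-1/2

Row minima: Up → -6, Down → -8; maximin = -6.
Column maxima: Left → 5, Right → 7; minimax = 5.
-6 ≠ 5, so there is no saddle point; optimal play is mixed.
Let Player 1 play Up with probability p. Expected payoff against Left: 5p + (-8)(1−p) = 13p − 8; against Right: (-6)p + 7(1−p) = −13p + 7.
Setting these equal: 13p − 8 = −13p + 7 ⇒ 26p = 15 ⇒ p = 15/26, and the value is (13)·(15/26) − 8 = -1/2.
For Player 2: with q = P(Left), equating Up's and Down's payoffs gives 11q − 6 = −15q + 7 ⇒ q = 1/2.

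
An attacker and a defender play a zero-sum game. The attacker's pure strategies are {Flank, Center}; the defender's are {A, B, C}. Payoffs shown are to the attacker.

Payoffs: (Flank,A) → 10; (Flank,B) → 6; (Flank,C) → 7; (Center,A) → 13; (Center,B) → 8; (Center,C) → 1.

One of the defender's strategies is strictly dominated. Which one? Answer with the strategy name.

A

B holds the attacker's payoff strictly below A in every row: 6 < 10, 8 < 13.
So A is strictly dominated for the defender.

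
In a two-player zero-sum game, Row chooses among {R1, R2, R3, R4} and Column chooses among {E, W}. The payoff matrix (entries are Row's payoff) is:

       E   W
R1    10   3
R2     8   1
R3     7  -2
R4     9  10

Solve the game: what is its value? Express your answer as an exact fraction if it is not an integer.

Row minima: R1 → 3, R2 → 1, R3 → -2, R4 → 9; maximin = 9.
Column maxima: E → 10, W → 10; minimax = 10.
9 ≠ 10, so there is no saddle point; optimal play is mixed.
R2 is strictly dominated by R1, so Row never plays it.
R3 is strictly dominated by R1, so Row never plays it.
On the remaining 2×2 (R1, R4 vs E, W):
Let Row play R1 with probability p. Expected payoff against E: 10p + 9(1−p) = p + 9; against W: 3p + 10(1−p) = −7p + 10.
Setting these equal: p + 9 = −7p + 10 ⇒ 8p = 1 ⇒ p = 1/8, and the value is (1)·(1/8) + 9 = 73/8.
For Column: with q = P(E), equating R1's and R4's payoffs gives 7q + 3 = −q + 10 ⇒ q = 7/8.

73/8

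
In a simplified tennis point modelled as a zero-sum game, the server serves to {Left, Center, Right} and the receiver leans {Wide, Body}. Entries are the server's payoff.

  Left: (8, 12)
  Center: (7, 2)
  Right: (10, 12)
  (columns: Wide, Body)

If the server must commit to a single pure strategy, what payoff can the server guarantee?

Row minima: Left → 8, Center → 2, Right → 10.
The best of these is 10.

10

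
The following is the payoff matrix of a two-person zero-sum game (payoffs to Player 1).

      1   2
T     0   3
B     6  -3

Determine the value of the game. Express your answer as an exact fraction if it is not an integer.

Row minima: T → 0, B → -3; maximin = 0.
Column maxima: 1 → 6, 2 → 3; minimax = 3.
0 ≠ 3, so there is no saddle point; optimal play is mixed.
Let Player 1 play T with probability p. Expected payoff against 1: 0p + 6(1−p) = −6p + 6; against 2: 3p + (-3)(1−p) = 6p − 3.
Setting these equal: −6p + 6 = 6p − 3 ⇒ −12p = -9 ⇒ p = 3/4, and the value is (-6)·(3/4) + 6 = 3/2.
For Player 2: with q = P(1), equating T's and B's payoffs gives −3q + 3 = 9q − 3 ⇒ q = 1/2.

3/2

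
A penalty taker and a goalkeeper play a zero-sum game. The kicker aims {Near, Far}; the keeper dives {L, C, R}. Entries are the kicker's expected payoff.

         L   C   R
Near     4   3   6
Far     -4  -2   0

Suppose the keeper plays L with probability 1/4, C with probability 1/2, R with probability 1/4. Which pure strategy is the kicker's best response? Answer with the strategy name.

Expected payoff of Near: (1/4)·4 + (1/2)·3 + (1/4)·6 = 4.
Expected payoff of Far: (1/4)·(-4) + (1/2)·(-2) + (1/4)·0 = -2.
The largest is 4, so the kicker's best response is Near.

Near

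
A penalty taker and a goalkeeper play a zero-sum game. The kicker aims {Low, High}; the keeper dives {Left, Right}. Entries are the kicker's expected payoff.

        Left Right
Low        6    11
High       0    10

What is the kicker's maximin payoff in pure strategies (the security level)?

6

Row minima: Low → 6, High → 0.
The best of these is 6.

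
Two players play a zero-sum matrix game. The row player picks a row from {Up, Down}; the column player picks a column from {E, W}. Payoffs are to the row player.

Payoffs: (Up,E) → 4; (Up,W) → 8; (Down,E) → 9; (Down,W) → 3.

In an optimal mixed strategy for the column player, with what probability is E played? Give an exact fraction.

1/2

Row minima: Up → 4, Down → 3; maximin = 4.
Column maxima: E → 9, W → 8; minimax = 8.
4 ≠ 8, so there is no saddle point; optimal play is mixed.
Let the row player play Up with probability p. Expected payoff against E: 4p + 9(1−p) = −5p + 9; against W: 8p + 3(1−p) = 5p + 3.
Setting these equal: −5p + 9 = 5p + 3 ⇒ −10p = -6 ⇒ p = 3/5, and the value is (-5)·(3/5) + 9 = 6.
For the column player: with q = P(E), equating Up's and Down's payoffs gives −4q + 8 = 6q + 3 ⇒ q = 1/2.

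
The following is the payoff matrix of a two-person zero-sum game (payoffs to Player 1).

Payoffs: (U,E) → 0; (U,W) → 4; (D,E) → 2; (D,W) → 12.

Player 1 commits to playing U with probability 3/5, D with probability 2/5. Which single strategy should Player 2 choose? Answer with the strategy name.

E

If Player 2 plays E, Player 1's expected payoff is (3/5)·0 + (2/5)·2 = 4/5.
If Player 2 plays W, Player 1's expected payoff is (3/5)·4 + (2/5)·12 = 36/5.
Player 2 minimizes Player 1's payoff; the smallest is 4/5, so the best response is E.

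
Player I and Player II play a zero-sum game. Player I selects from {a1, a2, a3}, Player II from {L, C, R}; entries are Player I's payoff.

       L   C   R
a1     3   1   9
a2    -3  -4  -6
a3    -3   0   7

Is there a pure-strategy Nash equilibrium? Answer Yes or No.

Row minima: a1 → 1, a2 → -6, a3 → -3; maximin = 1.
Column maxima: L → 3, C → 1, R → 9; minimax = 1.
maximin = minimax = 1, so a saddle point exists.

Yes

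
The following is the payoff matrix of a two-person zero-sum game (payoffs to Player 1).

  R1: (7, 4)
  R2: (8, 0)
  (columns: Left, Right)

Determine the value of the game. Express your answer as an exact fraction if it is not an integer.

Row minima: R1 → 4, R2 → 0; maximin = 4.
Column maxima: Left → 8, Right → 4; minimax = 4.
Since maximin = minimax = 4, there is a saddle point and the value is 4.

4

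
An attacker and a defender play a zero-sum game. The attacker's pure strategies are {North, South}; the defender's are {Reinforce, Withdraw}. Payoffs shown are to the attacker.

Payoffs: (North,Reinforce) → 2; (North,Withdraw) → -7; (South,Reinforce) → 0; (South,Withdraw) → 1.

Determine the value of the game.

1/5

Row minima: North → -7, South → 0; maximin = 0.
Column maxima: Reinforce → 2, Withdraw → 1; minimax = 1.
0 ≠ 1, so there is no saddle point; optimal play is mixed.
Let the attacker play North with probability p. Expected payoff against Reinforce: 2p + 0(1−p) = 2p; against Withdraw: (-7)p + 1(1−p) = −8p + 1.
Setting these equal: 2p = −8p + 1 ⇒ 10p = 1 ⇒ p = 1/10, and the value is (2)·(1/10) = 1/5.
For the defender: with q = P(Reinforce), equating North's and South's payoffs gives 9q − 7 = −q + 1 ⇒ q = 4/5.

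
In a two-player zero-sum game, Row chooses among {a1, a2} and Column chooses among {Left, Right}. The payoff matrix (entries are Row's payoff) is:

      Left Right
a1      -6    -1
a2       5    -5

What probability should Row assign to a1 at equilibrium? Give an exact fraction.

Row minima: a1 → -6, a2 → -5; maximin = -5.
Column maxima: Left → 5, Right → -1; minimax = -1.
-5 ≠ -1, so there is no saddle point; optimal play is mixed.
Let Row play a1 with probability p. Expected payoff against Left: (-6)p + 5(1−p) = −11p + 5; against Right: (-1)p + (-5)(1−p) = 4p − 5.
Setting these equal: −11p + 5 = 4p − 5 ⇒ −15p = -10 ⇒ p = 2/3, and the value is (-11)·(2/3) + 5 = -7/3.
For Column: with q = P(Left), equating a1's and a2's payoffs gives −5q − 1 = 10q − 5 ⇒ q = 4/15.

2/3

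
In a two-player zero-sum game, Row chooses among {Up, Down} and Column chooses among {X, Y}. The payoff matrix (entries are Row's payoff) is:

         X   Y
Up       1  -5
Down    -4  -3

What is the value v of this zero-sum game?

-23/7

Row minima: Up → -5, Down → -4; maximin = -4.
Column maxima: X → 1, Y → -3; minimax = -3.
-4 ≠ -3, so there is no saddle point; optimal play is mixed.
Let Row play Up with probability p. Expected payoff against X: 1p + (-4)(1−p) = 5p − 4; against Y: (-5)p + (-3)(1−p) = −2p − 3.
Setting these equal: 5p − 4 = −2p − 3 ⇒ 7p = 1 ⇒ p = 1/7, and the value is (5)·(1/7) − 4 = -23/7.
For Column: with q = P(X), equating Up's and Down's payoffs gives 6q − 5 = −q − 3 ⇒ q = 2/7.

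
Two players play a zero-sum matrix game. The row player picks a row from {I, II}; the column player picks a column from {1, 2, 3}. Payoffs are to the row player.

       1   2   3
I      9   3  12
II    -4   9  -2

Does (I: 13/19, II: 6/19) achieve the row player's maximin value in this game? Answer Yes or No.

Yes

Against 1 this mix gives (13/19)·9 + (6/19)·(-4) = 93/19.
Against 2 this mix gives (13/19)·3 + (6/19)·9 = 93/19.
Against 3 this mix gives (13/19)·12 + (6/19)·(-2) = 144/19.
All of the column player's active replies (1, 2) yield 93/19, and no column does worse for the row player. The mix makes the column player indifferent and guarantees 93/19, so it is optimal.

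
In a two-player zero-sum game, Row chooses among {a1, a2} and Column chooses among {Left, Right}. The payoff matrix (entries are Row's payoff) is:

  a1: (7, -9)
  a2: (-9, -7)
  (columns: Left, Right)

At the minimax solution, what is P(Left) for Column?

1/9

Row minima: a1 → -9, a2 → -9; maximin = -9.
Column maxima: Left → 7, Right → -7; minimax = -7.
-9 ≠ -7, so there is no saddle point; optimal play is mixed.
Let Row play a1 with probability p. Expected payoff against Left: 7p + (-9)(1−p) = 16p − 9; against Right: (-9)p + (-7)(1−p) = −2p − 7.
Setting these equal: 16p − 9 = −2p − 7 ⇒ 18p = 2 ⇒ p = 1/9, and the value is (16)·(1/9) − 9 = -65/9.
For Column: with q = P(Left), equating a1's and a2's payoffs gives 16q − 9 = −2q − 7 ⇒ q = 1/9.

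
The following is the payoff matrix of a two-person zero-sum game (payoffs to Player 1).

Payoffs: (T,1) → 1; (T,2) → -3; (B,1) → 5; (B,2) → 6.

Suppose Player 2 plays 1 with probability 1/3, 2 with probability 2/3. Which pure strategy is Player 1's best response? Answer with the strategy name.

Expected payoff of T: (1/3)·1 + (2/3)·(-3) = -5/3.
Expected payoff of B: (1/3)·5 + (2/3)·6 = 17/3.
The largest is 17/3, so Player 1's best response is B.

B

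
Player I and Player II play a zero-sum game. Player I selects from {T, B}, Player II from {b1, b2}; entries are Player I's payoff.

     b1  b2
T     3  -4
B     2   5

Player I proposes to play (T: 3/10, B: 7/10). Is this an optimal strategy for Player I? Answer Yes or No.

Against b1 this mix gives (3/10)·3 + (7/10)·2 = 23/10.
Against b2 this mix gives (3/10)·(-4) + (7/10)·5 = 23/10.
All of Player II's active replies (b1, b2) yield 23/10, and no column does worse for Player I. The mix makes Player II indifferent and guarantees 23/10, so it is optimal.

Yes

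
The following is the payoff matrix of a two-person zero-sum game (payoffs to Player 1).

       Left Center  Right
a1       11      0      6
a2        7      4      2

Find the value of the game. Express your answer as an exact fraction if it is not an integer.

3

Row minima: a1 → 0, a2 → 2; maximin = 2.
Column maxima: Left → 11, Center → 4, Right → 6; minimax = 4.
2 ≠ 4, so there is no saddle point; optimal play is mixed.
Left is strictly dominated by Center (it gives Player 1 strictly more in every row), so Player 2 never plays it.
On the remaining 2×2 (a1, a2 vs Center, Right):
Let Player 1 play a1 with probability p. Expected payoff against Center: 0p + 4(1−p) = −4p + 4; against Right: 6p + 2(1−p) = 4p + 2.
Setting these equal: −4p + 4 = 4p + 2 ⇒ −8p = -2 ⇒ p = 1/4, and the value is (-4)·(1/4) + 4 = 3.
For Player 2: with q = P(Center), equating a1's and a2's payoffs gives −6q + 6 = 2q + 2 ⇒ q = 1/2.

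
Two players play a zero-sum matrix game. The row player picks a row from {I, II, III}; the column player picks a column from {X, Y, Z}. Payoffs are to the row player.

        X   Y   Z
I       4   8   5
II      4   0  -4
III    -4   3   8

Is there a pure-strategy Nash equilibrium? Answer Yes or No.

Yes

Row minima: I → 4, II → -4, III → -4; maximin = 4.
Column maxima: X → 4, Y → 8, Z → 8; minimax = 4.
maximin = minimax = 4, so a saddle point exists.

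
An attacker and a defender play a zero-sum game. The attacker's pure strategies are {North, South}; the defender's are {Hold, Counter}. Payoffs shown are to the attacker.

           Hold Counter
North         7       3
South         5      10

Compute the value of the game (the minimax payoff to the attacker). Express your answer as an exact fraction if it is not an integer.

Row minima: North → 3, South → 5; maximin = 5.
Column maxima: Hold → 7, Counter → 10; minimax = 7.
5 ≠ 7, so there is no saddle point; optimal play is mixed.
Let the attacker play North with probability p. Expected payoff against Hold: 7p + 5(1−p) = 2p + 5; against Counter: 3p + 10(1−p) = −7p + 10.
Setting these equal: 2p + 5 = −7p + 10 ⇒ 9p = 5 ⇒ p = 5/9, and the value is (2)·(5/9) + 5 = 55/9.
For the defender: with q = P(Hold), equating North's and South's payoffs gives 4q + 3 = −5q + 10 ⇒ q = 7/9.

55/9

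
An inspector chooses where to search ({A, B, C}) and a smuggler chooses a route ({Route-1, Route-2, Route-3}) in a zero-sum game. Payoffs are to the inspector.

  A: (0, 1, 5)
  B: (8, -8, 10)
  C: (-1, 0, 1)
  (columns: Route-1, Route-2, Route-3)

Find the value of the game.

8/17

Row minima: A → 0, B → -8, C → -1; maximin = 0.
Column maxima: Route-1 → 8, Route-2 → 1, Route-3 → 10; minimax = 1.
0 ≠ 1, so there is no saddle point; optimal play is mixed.
C is strictly dominated by A, so the inspector never plays it.
Route-3 is strictly dominated by Route-1 (it gives the inspector strictly more in every row), so the smuggler never plays it.
On the remaining 2×2 (A, B vs Route-1, Route-2):
Let the inspector play A with probability p. Expected payoff against Route-1: 0p + 8(1−p) = −8p + 8; against Route-2: 1p + (-8)(1−p) = 9p − 8.
Setting these equal: −8p + 8 = 9p − 8 ⇒ −17p = -16 ⇒ p = 16/17, and the value is (-8)·(16/17) + 8 = 8/17.
For the smuggler: with q = P(Route-1), equating A's and B's payoffs gives −q + 1 = 16q − 8 ⇒ q = 9/17.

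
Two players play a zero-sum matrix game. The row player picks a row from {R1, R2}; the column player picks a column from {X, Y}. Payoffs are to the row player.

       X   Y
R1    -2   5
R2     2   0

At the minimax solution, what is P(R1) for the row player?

2/9

Row minima: R1 → -2, R2 → 0; maximin = 0.
Column maxima: X → 2, Y → 5; minimax = 2.
0 ≠ 2, so there is no saddle point; optimal play is mixed.
Let the row player play R1 with probability p. Expected payoff against X: (-2)p + 2(1−p) = −4p + 2; against Y: 5p + 0(1−p) = 5p.
Setting these equal: −4p + 2 = 5p ⇒ −9p = -2 ⇒ p = 2/9, and the value is (-4)·(2/9) + 2 = 10/9.
For the column player: with q = P(X), equating R1's and R2's payoffs gives −7q + 5 = 2q ⇒ q = 5/9.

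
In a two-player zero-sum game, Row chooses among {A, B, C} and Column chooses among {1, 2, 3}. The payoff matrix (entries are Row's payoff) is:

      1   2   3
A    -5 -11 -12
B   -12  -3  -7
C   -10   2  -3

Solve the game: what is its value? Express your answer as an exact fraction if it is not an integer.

Row minima: A → -12, B → -12, C → -10; maximin = -10.
Column maxima: 1 → -5, 2 → 2, 3 → -3; minimax = -5.
-10 ≠ -5, so there is no saddle point; optimal play is mixed.
B is strictly dominated by C, so Row never plays it.
2 is strictly dominated by 3 (it gives Row strictly more in every row), so Column never plays it.
On the remaining 2×2 (A, C vs 1, 3):
Let Row play A with probability p. Expected payoff against 1: (-5)p + (-10)(1−p) = 5p − 10; against 3: (-12)p + (-3)(1−p) = −9p − 3.
Setting these equal: 5p − 10 = −9p − 3 ⇒ 14p = 7 ⇒ p = 1/2, and the value is (5)·(1/2) − 10 = -15/2.
For Column: with q = P(1), equating A's and C's payoffs gives 7q − 12 = −7q − 3 ⇒ q = 9/14.

-15/2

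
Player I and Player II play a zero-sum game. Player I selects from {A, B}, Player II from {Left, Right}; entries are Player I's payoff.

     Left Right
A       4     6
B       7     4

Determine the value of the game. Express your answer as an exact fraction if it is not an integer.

26/5

Row minima: A → 4, B → 4; maximin = 4.
Column maxima: Left → 7, Right → 6; minimax = 6.
4 ≠ 6, so there is no saddle point; optimal play is mixed.
Let Player I play A with probability p. Expected payoff against Left: 4p + 7(1−p) = −3p + 7; against Right: 6p + 4(1−p) = 2p + 4.
Setting these equal: −3p + 7 = 2p + 4 ⇒ −5p = -3 ⇒ p = 3/5, and the value is (-3)·(3/5) + 7 = 26/5.
For Player II: with q = P(Left), equating A's and B's payoffs gives −2q + 6 = 3q + 4 ⇒ q = 2/5.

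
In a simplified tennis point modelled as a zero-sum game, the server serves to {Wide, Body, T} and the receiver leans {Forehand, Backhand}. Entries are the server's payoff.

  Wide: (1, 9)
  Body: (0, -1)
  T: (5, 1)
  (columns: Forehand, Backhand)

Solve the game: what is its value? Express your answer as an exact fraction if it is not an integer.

Row minima: Wide → 1, Body → -1, T → 1; maximin = 1.
Column maxima: Forehand → 5, Backhand → 9; minimax = 5.
1 ≠ 5, so there is no saddle point; optimal play is mixed.
Body is strictly dominated by Wide, so the server never plays it.
On the remaining 2×2 (Wide, T vs Forehand, Backhand):
Let the server play Wide with probability p. Expected payoff against Forehand: 1p + 5(1−p) = −4p + 5; against Backhand: 9p + 1(1−p) = 8p + 1.
Setting these equal: −4p + 5 = 8p + 1 ⇒ −12p = -4 ⇒ p = 1/3, and the value is (-4)·(1/3) + 5 = 11/3.
For the receiver: with q = P(Forehand), equating Wide's and T's payoffs gives −8q + 9 = 4q + 1 ⇒ q = 2/3.

11/3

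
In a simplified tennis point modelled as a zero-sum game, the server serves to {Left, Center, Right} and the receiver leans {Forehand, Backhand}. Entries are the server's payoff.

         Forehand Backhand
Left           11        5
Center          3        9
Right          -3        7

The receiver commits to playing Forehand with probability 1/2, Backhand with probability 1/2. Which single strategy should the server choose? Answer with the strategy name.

Expected payoff of Left: (1/2)·11 + (1/2)·5 = 8.
Expected payoff of Center: (1/2)·3 + (1/2)·9 = 6.
Expected payoff of Right: (1/2)·(-3) + (1/2)·7 = 2.
The largest is 8, so the server's best response is Left.

Left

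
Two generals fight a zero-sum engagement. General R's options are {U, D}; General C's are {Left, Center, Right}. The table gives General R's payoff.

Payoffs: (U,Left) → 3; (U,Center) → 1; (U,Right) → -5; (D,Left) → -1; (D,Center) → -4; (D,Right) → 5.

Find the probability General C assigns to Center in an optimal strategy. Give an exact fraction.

2/3

Row minima: U → -5, D → -4; maximin = -4.
Column maxima: Left → 3, Center → 1, Right → 5; minimax = 1.
-4 ≠ 1, so there is no saddle point; optimal play is mixed.
Left is strictly dominated by Center (it gives General R strictly more in every row), so General C never plays it.
On the remaining 2×2 (U, D vs Center, Right):
Let General R play U with probability p. Expected payoff against Center: 1p + (-4)(1−p) = 5p − 4; against Right: (-5)p + 5(1−p) = −10p + 5.
Setting these equal: 5p − 4 = −10p + 5 ⇒ 15p = 9 ⇒ p = 3/5, and the value is (5)·(3/5) − 4 = -1.
For General C: with q = P(Center), equating U's and D's payoffs gives 6q − 5 = −9q + 5 ⇒ q = 2/3.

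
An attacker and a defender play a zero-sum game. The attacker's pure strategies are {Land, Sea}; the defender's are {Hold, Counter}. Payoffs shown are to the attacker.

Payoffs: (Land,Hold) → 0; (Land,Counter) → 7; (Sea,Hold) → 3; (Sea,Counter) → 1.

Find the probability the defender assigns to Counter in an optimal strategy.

Row minima: Land → 0, Sea → 1; maximin = 1.
Column maxima: Hold → 3, Counter → 7; minimax = 3.
1 ≠ 3, so there is no saddle point; optimal play is mixed.
Let the attacker play Land with probability p. Expected payoff against Hold: 0p + 3(1−p) = −3p + 3; against Counter: 7p + 1(1−p) = 6p + 1.
Setting these equal: −3p + 3 = 6p + 1 ⇒ −9p = -2 ⇒ p = 2/9, and the value is (-3)·(2/9) + 3 = 7/3.
For the defender: with q = P(Hold), equating Land's and Sea's payoffs gives −7q + 7 = 2q + 1 ⇒ q = 2/3.

1/3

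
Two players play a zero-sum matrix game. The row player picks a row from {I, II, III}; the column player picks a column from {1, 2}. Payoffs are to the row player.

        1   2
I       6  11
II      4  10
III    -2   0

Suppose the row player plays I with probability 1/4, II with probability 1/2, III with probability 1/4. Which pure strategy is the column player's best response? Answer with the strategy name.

1

If the column player plays 1, the row player's expected payoff is (1/4)·6 + (1/2)·4 + (1/4)·(-2) = 3.
If the column player plays 2, the row player's expected payoff is (1/4)·11 + (1/2)·10 + (1/4)·0 = 31/4.
The column player minimizes the row player's payoff; the smallest is 3, so the best response is 1.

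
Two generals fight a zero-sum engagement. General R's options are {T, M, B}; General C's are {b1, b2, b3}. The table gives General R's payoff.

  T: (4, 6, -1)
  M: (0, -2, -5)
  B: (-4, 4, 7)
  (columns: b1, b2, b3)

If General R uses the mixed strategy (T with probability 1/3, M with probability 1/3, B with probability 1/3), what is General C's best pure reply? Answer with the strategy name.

If General C plays b1, General R's expected payoff is (1/3)·4 + (1/3)·0 + (1/3)·(-4) = 0.
If General C plays b2, General R's expected payoff is (1/3)·6 + (1/3)·(-2) + (1/3)·4 = 8/3.
If General C plays b3, General R's expected payoff is (1/3)·(-1) + (1/3)·(-5) + (1/3)·7 = 1/3.
General C minimizes General R's payoff; the smallest is 0, so the best response is b1.

b1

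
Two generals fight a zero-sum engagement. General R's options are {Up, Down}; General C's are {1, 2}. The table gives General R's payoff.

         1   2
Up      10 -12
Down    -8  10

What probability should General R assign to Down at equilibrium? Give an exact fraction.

11/20

Row minima: Up → -12, Down → -8; maximin = -8.
Column maxima: 1 → 10, 2 → 10; minimax = 10.
-8 ≠ 10, so there is no saddle point; optimal play is mixed.
Let General R play Up with probability p. Expected payoff against 1: 10p + (-8)(1−p) = 18p − 8; against 2: (-12)p + 10(1−p) = −22p + 10.
Setting these equal: 18p − 8 = −22p + 10 ⇒ 40p = 18 ⇒ p = 9/20, and the value is (18)·(9/20) − 8 = 1/10.
For General C: with q = P(1), equating Up's and Down's payoffs gives 22q − 12 = −18q + 10 ⇒ q = 11/20.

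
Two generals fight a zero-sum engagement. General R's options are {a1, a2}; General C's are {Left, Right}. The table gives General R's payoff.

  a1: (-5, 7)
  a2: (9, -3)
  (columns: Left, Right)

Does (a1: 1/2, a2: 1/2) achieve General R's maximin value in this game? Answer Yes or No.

Against Left this mix gives (1/2)·(-5) + (1/2)·9 = 2.
Against Right this mix gives (1/2)·7 + (1/2)·(-3) = 2.
All of General C's active replies (Left, Right) yield 2, and no column does worse for General R. The mix makes General C indifferent and guarantees 2, so it is optimal.

Yes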